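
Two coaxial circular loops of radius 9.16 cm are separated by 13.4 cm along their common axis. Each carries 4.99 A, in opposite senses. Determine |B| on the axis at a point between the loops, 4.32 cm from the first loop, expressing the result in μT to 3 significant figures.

Each loop contributes B = μ₀IR²/[2(R²+z²)^(3/2)] on the axis, with z measured from that loop.
Loop 1 (z = 0.0432 m): B₁ = 2.53×10⁻⁵ T. Loop 2 (z = 0.0908 m): B₂ = 1.23×10⁻⁵ T.
The fields oppose: B = |B₁ − B₂| = 1.31×10⁻⁵ T.

B ≈ 13.1 μT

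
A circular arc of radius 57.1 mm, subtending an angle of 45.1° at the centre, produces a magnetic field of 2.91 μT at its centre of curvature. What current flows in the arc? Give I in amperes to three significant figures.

I ≈ 2.11 A

For a circular arc, B = μ₀Iφ/(4πR) with φ in radians; here φ = 0.7871 rad.
So I = 4πRB/(μ₀φ) = 4π × 0.0571 × 2.91×10⁻⁶ / (4π×10⁻⁷ × 0.7871) = 2.11 A.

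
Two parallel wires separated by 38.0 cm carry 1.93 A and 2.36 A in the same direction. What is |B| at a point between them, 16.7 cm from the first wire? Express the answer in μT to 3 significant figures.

Each long wire gives B = μ₀I/(2πd). Distances are d₁ = 0.167 m and d₂ = 0.213 m.
B₁ = 2.31×10⁻⁶ T, B₂ = 2.22×10⁻⁶ T.
Between parallel currents the two contributions point in opposite directions, so they subtract. B = |B₁ − B₂| = |2.31×10⁻⁶ − 2.22×10⁻⁶| = 9.54×10⁻⁸ T.

B ≈ 0.0954 μT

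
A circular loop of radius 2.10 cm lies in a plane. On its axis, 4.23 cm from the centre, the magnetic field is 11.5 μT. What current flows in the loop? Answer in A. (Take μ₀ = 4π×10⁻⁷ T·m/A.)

On the axis of a loop, B = μ₀IR²/[2(R²+z²)^(3/2)], so I = 2B(R²+z²)^(3/2)/(μ₀R²).
R² + z² = 0.000441 + 0.001789 = 0.00223 m²; raised to 3/2 gives 1.05×10⁻⁴ m³.
I = 2 × 1.15×10⁻⁵ × 1.05×10⁻⁴ / (1.26×10⁻⁶ × 0.000441) = 4.37 A.

I ≈ 4.37 A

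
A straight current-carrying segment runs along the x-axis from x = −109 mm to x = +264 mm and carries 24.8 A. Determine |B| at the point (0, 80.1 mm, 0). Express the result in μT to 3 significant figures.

B ≈ 54.6 μT

For a finite straight segment, B = (μ₀I/4πd)(sinθ₁ + sinθ₂), where θ₁, θ₂ are the angles from the perpendicular to each end.
The perpendicular distance is d = 0.0801 m; the end-offsets along the wire are a = 0.109 m and b = 0.264 m.
sinθ₁ = 0.109/√(0.109²+0.0801²) = 0.8058; sinθ₂ = 0.264/√(0.264²+0.0801²) = 0.9569.
B = (4π×10⁻⁷ × 24.8) / (4π × 0.0801) × (0.8058 + 0.9569) = 5.46×10⁻⁵ T.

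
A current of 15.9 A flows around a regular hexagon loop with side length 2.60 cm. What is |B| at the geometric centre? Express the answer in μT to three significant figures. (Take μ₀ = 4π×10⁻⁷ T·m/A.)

B ≈ 424 μT

Each side is a finite straight segment at perpendicular distance d = a/(2 tan(π/6)) = 0.02252 m from the centre, with end-angles ±π/6.
One side contributes B₁ = (μ₀I/4πd)·2 sin(π/6) = 7.06×10⁻⁵ T.
All 6 sides add in the same direction: B = 6 × 7.06×10⁻⁵ = 4.24×10⁻⁴ T.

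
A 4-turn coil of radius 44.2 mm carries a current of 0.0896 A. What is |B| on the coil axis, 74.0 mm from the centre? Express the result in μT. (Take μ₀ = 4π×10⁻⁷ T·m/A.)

For an N-turn flat coil, B = Nμ₀IR²/[2(R²+z²)^(3/2)] with R = 0.0442 m, z = 0.074 m.
B = 4 × 1.72×10⁻⁷ T = 6.87×10⁻⁷ T.

B ≈ 0.687 μT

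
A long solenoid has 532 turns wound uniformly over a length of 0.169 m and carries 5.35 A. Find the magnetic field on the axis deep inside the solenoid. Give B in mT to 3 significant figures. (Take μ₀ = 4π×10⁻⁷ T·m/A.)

Inside a long solenoid, B = μ₀nI with n = 3148 turns/m.
B = 4π×10⁻⁷ × 3148 × 5.35 = 2.12×10⁻² T.

B ≈ 21.2 mT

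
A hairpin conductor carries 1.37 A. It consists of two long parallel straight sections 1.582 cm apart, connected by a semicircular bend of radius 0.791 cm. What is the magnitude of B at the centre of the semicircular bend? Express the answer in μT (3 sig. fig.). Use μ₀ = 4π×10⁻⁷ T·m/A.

The semicircular arc contributes B_arc = μ₀I·π/(4πR) = μ₀I/(4R) = 5.44×10⁻⁵ T.
Each semi-infinite lead is at perpendicular distance R = 0.00791 m from the centre, with the perpendicular foot at its near end, so it contributes μ₀I/(4πR); both point the same way, together 3.46×10⁻⁵ T.
Arc and leads all point the same direction: B = 5.44×10⁻⁵ + 3.46×10⁻⁵ = 8.91×10⁻⁵ T.

B ≈ 89.1 μT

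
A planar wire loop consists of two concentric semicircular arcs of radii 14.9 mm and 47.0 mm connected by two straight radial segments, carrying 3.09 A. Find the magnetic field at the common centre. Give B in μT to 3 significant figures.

B ≈ 44.5 μT

The radial connectors point toward the centre, so dl × r̂ = 0 and they contribute nothing.
Each semicircle gives μ₀I/(4R): inner arc 6.52×10⁻⁵ T, outer arc 2.07×10⁻⁵ T.
The two arcs carry current in opposite angular senses, so their fields oppose: B = |6.52×10⁻⁵ − 2.07×10⁻⁵| = 4.45×10⁻⁵ T.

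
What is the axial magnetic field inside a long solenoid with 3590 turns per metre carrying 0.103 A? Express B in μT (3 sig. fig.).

Inside a long solenoid, B = μ₀nI with n = 3590 turns/m.
B = 4π×10⁻⁷ × 3590 × 0.103 = 4.65×10⁻⁴ T.

B ≈ 465 μT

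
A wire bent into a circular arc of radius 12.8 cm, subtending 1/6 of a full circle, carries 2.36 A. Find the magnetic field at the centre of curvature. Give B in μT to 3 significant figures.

B ≈ 1.93 μT

The Biot–Savart field of a circular arc at its centre is B = μ₀Iφ/(4πR), with φ = 1.047 rad.
B = (4π×10⁻⁷ × 2.36 × 1.047) / (4π × 0.128) = 1.93×10⁻⁶ T.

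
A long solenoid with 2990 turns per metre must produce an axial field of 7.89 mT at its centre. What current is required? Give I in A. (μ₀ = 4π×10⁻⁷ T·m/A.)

I ≈ 2.10 A

Inside a long solenoid B = μ₀nI with n = 2990 m⁻¹, so I = B/(μ₀n).
I = 7.89×10⁻³ / (4π×10⁻⁷ × 2990) = 2.10 A.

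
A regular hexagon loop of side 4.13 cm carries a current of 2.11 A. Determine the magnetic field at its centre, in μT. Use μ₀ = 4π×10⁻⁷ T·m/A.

Each side is a finite straight segment at perpendicular distance d = a/(2 tan(π/6)) = 0.03577 m from the centre, with end-angles ±π/6.
One side contributes B₁ = (μ₀I/4πd)·2 sin(π/6) = 5.90×10⁻⁶ T.
All 6 sides add in the same direction: B = 6 × 5.90×10⁻⁶ = 3.54×10⁻⁵ T.

B ≈ 35.4 μT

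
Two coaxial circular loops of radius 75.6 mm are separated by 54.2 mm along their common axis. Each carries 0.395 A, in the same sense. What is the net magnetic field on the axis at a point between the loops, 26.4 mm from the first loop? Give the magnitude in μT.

Each loop contributes B = μ₀IR²/[2(R²+z²)^(3/2)] on the axis, with z measured from that loop.
Loop 1 (z = 0.0264 m): B₁ = 2.76×10⁻⁶ T. Loop 2 (z = 0.0278 m): B₂ = 2.71×10⁻⁶ T.
The fields add: B = B₁ + B₂ = 5.48×10⁻⁶ T.

B ≈ 5.48 μT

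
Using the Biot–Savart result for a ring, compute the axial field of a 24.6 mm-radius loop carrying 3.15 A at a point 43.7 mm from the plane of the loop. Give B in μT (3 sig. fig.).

On the axis of a circular loop, B = μ₀IR² / [2(R²+z²)^(3/2)].
R² + z² = (0.0246)² + (0.0437)² = 0.002515 m², and (R²+z²)^(3/2) = 1.26×10⁻⁴ m³.
B = (4π×10⁻⁷ × 3.15 × 0.0006052) / (2 × 1.26×10⁻⁴) = 9.50×10⁻⁶ T.

B ≈ 9.50 μT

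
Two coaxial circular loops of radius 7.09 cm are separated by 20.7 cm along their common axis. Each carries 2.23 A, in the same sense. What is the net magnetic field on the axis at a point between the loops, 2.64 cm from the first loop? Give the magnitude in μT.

B ≈ 17.2 μT

Each loop contributes B = μ₀IR²/[2(R²+z²)^(3/2)] on the axis, with z measured from that loop.
Loop 1 (z = 0.0264 m): B₁ = 1.63×10⁻⁵ T. Loop 2 (z = 0.1806 m): B₂ = 9.64×10⁻⁷ T.
The fields add: B = B₁ + B₂ = 1.72×10⁻⁵ T.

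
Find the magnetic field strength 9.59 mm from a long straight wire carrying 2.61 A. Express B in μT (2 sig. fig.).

B ≈ 54 μT

For an infinitely long straight wire, B = μ₀I/(2πd).
B = (4π×10⁻⁷ × 2.61) / (2π × 0.00959) = 5.44×10⁻⁵ T.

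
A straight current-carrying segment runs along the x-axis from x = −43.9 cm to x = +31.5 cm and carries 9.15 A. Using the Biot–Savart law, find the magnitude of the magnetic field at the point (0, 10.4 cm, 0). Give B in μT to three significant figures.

For a finite straight segment, B = (μ₀I/4πd)(sinθ₁ + sinθ₂), where θ₁, θ₂ are the angles from the perpendicular to each end.
The perpendicular distance is d = 0.104 m; the end-offsets along the wire are a = 0.439 m and b = 0.315 m.
sinθ₁ = 0.439/√(0.439²+0.104²) = 0.9731; sinθ₂ = 0.315/√(0.315²+0.104²) = 0.9496.
B = (4π×10⁻⁷ × 9.15) / (4π × 0.104) × (0.9731 + 0.9496) = 1.69×10⁻⁵ T.

B ≈ 16.9 μT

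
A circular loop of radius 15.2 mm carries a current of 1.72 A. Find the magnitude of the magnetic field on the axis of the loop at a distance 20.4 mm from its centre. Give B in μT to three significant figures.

B ≈ 15.2 μT

On the axis of a circular loop, B = μ₀IR² / [2(R²+z²)^(3/2)].
R² + z² = (0.0152)² + (0.0204)² = 0.0006472 m², and (R²+z²)^(3/2) = 1.65×10⁻⁵ m³.
B = (4π×10⁻⁷ × 1.72 × 0.000231) / (2 × 1.65×10⁻⁵) = 1.52×10⁻⁵ T.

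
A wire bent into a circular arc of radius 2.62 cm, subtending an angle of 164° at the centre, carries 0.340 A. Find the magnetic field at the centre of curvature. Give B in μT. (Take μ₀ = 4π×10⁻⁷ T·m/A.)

The Biot–Savart field of a circular arc at its centre is B = μ₀Iφ/(4πR), with φ = 2.862 rad.
B = (4π×10⁻⁷ × 0.340 × 2.862) / (4π × 0.0262) = 3.71×10⁻⁶ T.

B ≈ 3.71 μT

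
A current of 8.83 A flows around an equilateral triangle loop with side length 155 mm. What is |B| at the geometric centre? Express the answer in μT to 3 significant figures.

Each side is a finite straight segment at perpendicular distance d = a/(2 tan(π/3)) = 0.04474 m from the centre, with end-angles ±π/3.
One side contributes B₁ = (μ₀I/4πd)·2 sin(π/3) = 3.42×10⁻⁵ T.
All 3 sides add in the same direction: B = 3 × 3.42×10⁻⁵ = 1.03×10⁻⁴ T.

B ≈ 103 μT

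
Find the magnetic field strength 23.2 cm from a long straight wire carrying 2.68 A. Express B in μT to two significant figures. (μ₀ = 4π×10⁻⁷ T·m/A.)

For an infinitely long straight wire, B = μ₀I/(2πd).
B = (4π×10⁻⁷ × 2.68) / (2π × 0.232) = 2.31×10⁻⁶ T.

B ≈ 2.3 μT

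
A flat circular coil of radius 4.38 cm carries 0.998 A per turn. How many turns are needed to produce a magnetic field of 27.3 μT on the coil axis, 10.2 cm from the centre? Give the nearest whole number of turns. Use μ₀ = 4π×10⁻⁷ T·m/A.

For an N-turn coil, B = Nμ₀IR²/[2(R²+z²)^(3/2)]. A single turn gives B₁ = 8.79×10⁻⁷ T with R = 0.0438 m, z = 0.102 m.
N = B/B₁ = 2.73×10⁻⁵ / 8.79×10⁻⁷ = 31.04.

N = 31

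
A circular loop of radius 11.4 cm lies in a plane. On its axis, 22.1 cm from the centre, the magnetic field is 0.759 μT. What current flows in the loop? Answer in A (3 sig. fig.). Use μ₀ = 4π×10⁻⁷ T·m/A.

I ≈ 1.43 A

On the axis of a loop, B = μ₀IR²/[2(R²+z²)^(3/2)], so I = 2B(R²+z²)^(3/2)/(μ₀R²).
R² + z² = 0.013 + 0.04884 = 0.06184 m²; raised to 3/2 gives 1.54×10⁻² m³.
I = 2 × 7.59×10⁻⁷ × 1.54×10⁻² / (1.26×10⁻⁶ × 0.013) = 1.43 A.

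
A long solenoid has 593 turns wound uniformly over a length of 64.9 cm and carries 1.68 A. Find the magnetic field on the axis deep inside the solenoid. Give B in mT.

Inside a long solenoid, B = μ₀nI with n = 913.7 turns/m.
B = 4π×10⁻⁷ × 913.7 × 1.68 = 1.93×10⁻³ T.

B ≈ 1.93 mT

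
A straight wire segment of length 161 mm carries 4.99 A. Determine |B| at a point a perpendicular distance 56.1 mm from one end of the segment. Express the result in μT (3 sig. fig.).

For a finite straight segment, B = (μ₀I/4πd)(sinθ₁ + sinθ₂), where θ₁, θ₂ are the angles from the perpendicular to each end.
The perpendicular foot is at one end, so the two end-offsets along the wire are 0 and L = 0.161 m.
sinθ₁ = 0/√(0²+0.0561²) = 0.0000; sinθ₂ = 0.161/√(0.161²+0.0561²) = 0.9443.
B = (4π×10⁻⁷ × 4.99) / (4π × 0.0561) × (0.0000 + 0.9443) = 8.40×10⁻⁶ T.

B ≈ 8.40 μT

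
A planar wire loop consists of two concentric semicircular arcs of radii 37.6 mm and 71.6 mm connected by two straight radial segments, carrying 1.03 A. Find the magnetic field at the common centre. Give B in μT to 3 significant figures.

The radial connectors point toward the centre, so dl × r̂ = 0 and they contribute nothing.
Each semicircle gives μ₀I/(4R): inner arc 8.61×10⁻⁶ T, outer arc 4.52×10⁻⁶ T.
The two arcs carry current in opposite angular senses, so their fields oppose: B = |8.61×10⁻⁶ − 4.52×10⁻⁶| = 4.09×10⁻⁶ T.

B ≈ 4.09 μT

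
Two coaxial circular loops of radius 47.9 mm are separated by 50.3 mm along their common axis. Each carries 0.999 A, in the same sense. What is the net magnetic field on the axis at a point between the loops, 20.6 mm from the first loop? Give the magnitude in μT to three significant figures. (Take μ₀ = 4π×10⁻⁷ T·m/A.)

Each loop contributes B = μ₀IR²/[2(R²+z²)^(3/2)] on the axis, with z measured from that loop.
Loop 1 (z = 0.0206 m): B₁ = 1.02×10⁻⁵ T. Loop 2 (z = 0.0297 m): B₂ = 8.04×10⁻⁶ T.
The fields add: B = B₁ + B₂ = 1.82×10⁻⁵ T.

B ≈ 18.2 μT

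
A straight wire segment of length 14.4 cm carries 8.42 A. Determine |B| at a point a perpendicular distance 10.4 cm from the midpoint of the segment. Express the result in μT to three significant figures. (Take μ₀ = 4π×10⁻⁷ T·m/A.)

B ≈ 9.22 μT

For a finite straight segment, B = (μ₀I/4πd)(sinθ₁ + sinθ₂), where θ₁, θ₂ are the angles from the perpendicular to each end.
The perpendicular from the point meets the wire at its midpoint, so each end is L/2 = 0.072 m away along the wire.
sinθ₁ = 0.072/√(0.072²+0.104²) = 0.5692; sinθ₂ = 0.072/√(0.072²+0.104²) = 0.5692.
B = (4π×10⁻⁷ × 8.42) / (4π × 0.104) × (0.5692 + 0.5692) = 9.22×10⁻⁶ T.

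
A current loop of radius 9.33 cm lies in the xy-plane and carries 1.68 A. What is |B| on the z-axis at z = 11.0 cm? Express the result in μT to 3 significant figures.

On the axis of a circular loop, B = μ₀IR² / [2(R²+z²)^(3/2)].
R² + z² = (0.0933)² + (0.11)² = 0.0208 m², and (R²+z²)^(3/2) = 3.00×10⁻³ m³.
B = (4π×10⁻⁷ × 1.68 × 0.008705) / (2 × 3.00×10⁻³) = 3.06×10⁻⁶ T.

B ≈ 3.06 μT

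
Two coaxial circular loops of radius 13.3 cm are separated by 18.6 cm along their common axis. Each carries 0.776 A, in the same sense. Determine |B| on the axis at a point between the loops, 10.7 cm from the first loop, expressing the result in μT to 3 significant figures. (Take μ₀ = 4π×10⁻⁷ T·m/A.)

B ≈ 4.06 μT

Each loop contributes B = μ₀IR²/[2(R²+z²)^(3/2)] on the axis, with z measured from that loop.
Loop 1 (z = 0.107 m): B₁ = 1.73×10⁻⁶ T. Loop 2 (z = 0.079 m): B₂ = 2.33×10⁻⁶ T.
The fields add: B = B₁ + B₂ = 4.06×10⁻⁶ T.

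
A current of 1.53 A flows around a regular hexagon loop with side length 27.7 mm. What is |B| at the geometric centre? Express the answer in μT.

Each side is a finite straight segment at perpendicular distance d = a/(2 tan(π/6)) = 0.02399 m from the centre, with end-angles ±π/6.
One side contributes B₁ = (μ₀I/4πd)·2 sin(π/6) = 6.38×10⁻⁶ T.
All 6 sides add in the same direction: B = 6 × 6.38×10⁻⁶ = 3.83×10⁻⁵ T.

B ≈ 38.3 μT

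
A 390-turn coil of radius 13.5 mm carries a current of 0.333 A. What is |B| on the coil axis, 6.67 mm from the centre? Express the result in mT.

B ≈ 4.36 mT

For an N-turn flat coil, B = Nμ₀IR²/[2(R²+z²)^(3/2)] with R = 0.0135 m, z = 0.00667 m.
B = 390 × 1.12×10⁻⁵ T = 4.36×10⁻³ T.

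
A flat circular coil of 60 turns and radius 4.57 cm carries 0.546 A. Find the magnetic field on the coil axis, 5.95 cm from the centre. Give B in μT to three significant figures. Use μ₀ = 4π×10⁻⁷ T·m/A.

For an N-turn flat coil, B = Nμ₀IR²/[2(R²+z²)^(3/2)] with R = 0.0457 m, z = 0.0595 m.
B = 60 × 1.70×10⁻⁶ T = 1.02×10⁻⁴ T.

B ≈ 102 μT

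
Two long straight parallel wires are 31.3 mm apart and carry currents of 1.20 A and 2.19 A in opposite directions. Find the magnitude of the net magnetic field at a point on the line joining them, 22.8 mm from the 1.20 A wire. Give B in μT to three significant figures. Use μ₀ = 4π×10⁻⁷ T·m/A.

Each long wire gives B = μ₀I/(2πd). Distances are d₁ = 0.0228 m and d₂ = 0.0085 m.
B₁ = 1.05×10⁻⁵ T, B₂ = 5.15×10⁻⁵ T.
Between antiparallel currents both contributions point the same way, so they add. B = B₁ + B₂ = 1.05×10⁻⁵ + 5.15×10⁻⁵ = 6.21×10⁻⁵ T.

B ≈ 62.1 μT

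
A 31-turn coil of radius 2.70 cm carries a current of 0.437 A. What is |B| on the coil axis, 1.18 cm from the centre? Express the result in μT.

B ≈ 243 μT

For an N-turn flat coil, B = Nμ₀IR²/[2(R²+z²)^(3/2)] with R = 0.027 m, z = 0.0118 m.
B = 31 × 7.82×10⁻⁶ T = 2.43×10⁻⁴ T.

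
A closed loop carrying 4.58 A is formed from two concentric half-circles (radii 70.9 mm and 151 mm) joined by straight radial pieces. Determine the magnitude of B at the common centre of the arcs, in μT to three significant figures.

The radial connectors point toward the centre, so dl × r̂ = 0 and they contribute nothing.
Each semicircle gives μ₀I/(4R): inner arc 2.03×10⁻⁵ T, outer arc 9.53×10⁻⁶ T.
The two arcs carry current in opposite angular senses, so their fields oppose: B = |2.03×10⁻⁵ − 9.53×10⁻⁶| = 1.08×10⁻⁵ T.

B ≈ 10.8 μT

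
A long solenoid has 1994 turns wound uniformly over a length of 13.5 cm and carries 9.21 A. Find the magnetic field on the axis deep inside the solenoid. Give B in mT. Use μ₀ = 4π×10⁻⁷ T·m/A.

B ≈ 171 mT

Inside a long solenoid, B = μ₀nI with n = 1.477×10⁴ turns/m.
B = 4π×10⁻⁷ × 1.477×10⁴ × 9.21 = 0.171 T.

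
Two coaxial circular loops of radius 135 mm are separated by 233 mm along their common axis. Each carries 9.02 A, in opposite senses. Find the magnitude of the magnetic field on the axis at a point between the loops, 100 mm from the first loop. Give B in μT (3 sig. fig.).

Each loop contributes B = μ₀IR²/[2(R²+z²)^(3/2)] on the axis, with z measured from that loop.
Loop 1 (z = 0.1 m): B₁ = 2.18×10⁻⁵ T. Loop 2 (z = 0.133 m): B₂ = 1.52×10⁻⁵ T.
The fields oppose: B = |B₁ − B₂| = 6.61×10⁻⁶ T.

B ≈ 6.61 μT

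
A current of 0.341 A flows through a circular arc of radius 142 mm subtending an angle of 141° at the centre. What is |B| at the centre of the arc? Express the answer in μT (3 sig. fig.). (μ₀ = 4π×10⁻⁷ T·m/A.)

B ≈ 0.591 μT

The Biot–Savart field of a circular arc at its centre is B = μ₀Iφ/(4πR), with φ = 2.461 rad.
B = (4π×10⁻⁷ × 0.341 × 2.461) / (4π × 0.142) = 5.91×10⁻⁷ T.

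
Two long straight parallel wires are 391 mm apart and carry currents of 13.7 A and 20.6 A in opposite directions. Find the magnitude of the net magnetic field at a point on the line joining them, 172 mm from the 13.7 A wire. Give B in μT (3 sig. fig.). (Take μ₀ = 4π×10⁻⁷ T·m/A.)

B ≈ 34.7 μT

Each long wire gives B = μ₀I/(2πd). Distances are d₁ = 0.172 m and d₂ = 0.219 m.
B₁ = 1.59×10⁻⁵ T, B₂ = 1.88×10⁻⁵ T.
Between antiparallel currents both contributions point the same way, so they add. B = B₁ + B₂ = 1.59×10⁻⁵ + 1.88×10⁻⁵ = 3.47×10⁻⁵ T.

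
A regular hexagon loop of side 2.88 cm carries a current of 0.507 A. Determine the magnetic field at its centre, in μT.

Each side is a finite straight segment at perpendicular distance d = a/(2 tan(π/6)) = 0.02494 m from the centre, with end-angles ±π/6.
One side contributes B₁ = (μ₀I/4πd)·2 sin(π/6) = 2.03×10⁻⁶ T.
All 6 sides add in the same direction: B = 6 × 2.03×10⁻⁶ = 1.22×10⁻⁵ T.

B ≈ 12.2 μT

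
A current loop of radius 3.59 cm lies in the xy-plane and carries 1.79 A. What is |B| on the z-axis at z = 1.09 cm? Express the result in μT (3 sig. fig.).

B ≈ 27.4 μT

On the axis of a circular loop, B = μ₀IR² / [2(R²+z²)^(3/2)].
R² + z² = (0.0359)² + (0.0109)² = 0.001408 m², and (R²+z²)^(3/2) = 5.28×10⁻⁵ m³.
B = (4π×10⁻⁷ × 1.79 × 0.001289) / (2 × 5.28×10⁻⁵) = 2.74×10⁻⁵ T.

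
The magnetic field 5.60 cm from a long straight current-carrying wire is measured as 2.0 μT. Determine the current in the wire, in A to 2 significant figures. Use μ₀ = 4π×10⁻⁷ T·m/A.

For a long straight wire B = μ₀I/(2πd), so I = 2πdB/μ₀.
I = 2π × 0.056 × 2.00×10⁻⁶ / (4π×10⁻⁷) = 0.560 A.

I ≈ 0.56 A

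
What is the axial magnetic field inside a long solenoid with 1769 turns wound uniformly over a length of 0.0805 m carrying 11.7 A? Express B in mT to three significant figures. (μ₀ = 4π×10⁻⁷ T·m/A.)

B ≈ 323 mT

Inside a long solenoid, B = μ₀nI with n = 2.198×10⁴ turns/m.
B = 4π×10⁻⁷ × 2.198×10⁴ × 11.7 = 0.323 T.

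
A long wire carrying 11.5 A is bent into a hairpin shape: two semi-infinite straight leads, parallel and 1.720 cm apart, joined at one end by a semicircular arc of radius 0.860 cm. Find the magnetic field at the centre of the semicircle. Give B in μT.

The semicircular arc contributes B_arc = μ₀I·π/(4πR) = μ₀I/(4R) = 4.20×10⁻⁴ T.
Each semi-infinite lead is at perpendicular distance R = 0.0086 m from the centre, with the perpendicular foot at its near end, so it contributes μ₀I/(4πR); both point the same way, together 2.67×10⁻⁴ T.
Arc and leads all point the same direction: B = 4.20×10⁻⁴ + 2.67×10⁻⁴ = 6.88×10⁻⁴ T.

B ≈ 688 μT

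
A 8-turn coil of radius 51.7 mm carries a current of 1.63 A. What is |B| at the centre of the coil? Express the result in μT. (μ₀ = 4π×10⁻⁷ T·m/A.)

For an N-turn flat coil, B = Nμ₀I/(2R) with R = 0.0517 m.
B = 8 × 1.98×10⁻⁵ T = 1.58×10⁻⁴ T.

B ≈ 158 μT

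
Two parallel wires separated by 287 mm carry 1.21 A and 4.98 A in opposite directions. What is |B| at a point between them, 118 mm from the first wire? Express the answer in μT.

Each long wire gives B = μ₀I/(2πd). Distances are d₁ = 0.118 m and d₂ = 0.169 m.
B₁ = 2.05×10⁻⁶ T, B₂ = 5.89×10⁻⁶ T.
Between antiparallel currents both contributions point the same way, so they add. B = B₁ + B₂ = 2.05×10⁻⁶ + 5.89×10⁻⁶ = 7.94×10⁻⁶ T.

B ≈ 7.94 μT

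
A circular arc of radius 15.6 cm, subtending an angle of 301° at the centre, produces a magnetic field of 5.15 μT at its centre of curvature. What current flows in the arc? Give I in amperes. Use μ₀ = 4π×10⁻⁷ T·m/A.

For a circular arc, B = μ₀Iφ/(4πR) with φ in radians; here φ = 5.253 rad.
So I = 4πRB/(μ₀φ) = 4π × 0.156 × 5.15×10⁻⁶ / (4π×10⁻⁷ × 5.253) = 1.53 A.

I ≈ 1.53 A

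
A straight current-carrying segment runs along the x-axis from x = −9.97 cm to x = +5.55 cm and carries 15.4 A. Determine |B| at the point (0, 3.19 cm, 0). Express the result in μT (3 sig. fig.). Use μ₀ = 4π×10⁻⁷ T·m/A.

B ≈ 87.8 μT

For a finite straight segment, B = (μ₀I/4πd)(sinθ₁ + sinθ₂), where θ₁, θ₂ are the angles from the perpendicular to each end.
The perpendicular distance is d = 0.0319 m; the end-offsets along the wire are a = 0.0997 m and b = 0.0555 m.
sinθ₁ = 0.0997/√(0.0997²+0.0319²) = 0.9524; sinθ₂ = 0.0555/√(0.0555²+0.0319²) = 0.8670.
B = (4π×10⁻⁷ × 15.4) / (4π × 0.0319) × (0.9524 + 0.8670) = 8.78×10⁻⁵ T.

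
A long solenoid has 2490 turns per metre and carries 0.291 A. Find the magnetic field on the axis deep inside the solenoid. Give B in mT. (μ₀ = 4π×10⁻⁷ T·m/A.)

Inside a long solenoid, B = μ₀nI with n = 2490 turns/m.
B = 4π×10⁻⁷ × 2490 × 0.291 = 9.11×10⁻⁴ T.

B ≈ 0.911 mT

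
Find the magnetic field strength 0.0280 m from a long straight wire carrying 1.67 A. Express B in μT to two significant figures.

For an infinitely long straight wire, B = μ₀I/(2πd).
B = (4π×10⁻⁷ × 1.67) / (2π × 0.028) = 1.19×10⁻⁵ T.

B ≈ 12 μT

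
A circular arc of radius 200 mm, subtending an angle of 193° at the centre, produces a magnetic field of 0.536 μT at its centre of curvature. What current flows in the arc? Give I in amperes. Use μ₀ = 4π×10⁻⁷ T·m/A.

For a circular arc, B = μ₀Iφ/(4πR) with φ in radians; here φ = 3.368 rad.
So I = 4πRB/(μ₀φ) = 4π × 0.2 × 5.36×10⁻⁷ / (4π×10⁻⁷ × 3.368) = 0.318 A.

I ≈ 0.318 A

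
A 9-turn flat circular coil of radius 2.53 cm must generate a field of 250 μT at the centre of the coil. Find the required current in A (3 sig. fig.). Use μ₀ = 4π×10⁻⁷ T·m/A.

I ≈ 1.12 A

For an N-turn coil, B = Nμ₀I/(2R) with R = 0.0253 m, so I = 2RB/(Nμ₀) = 2 × 0.0253 × 2.50×10⁻⁴ / (9 × 4π×10⁻⁷) = 1.12 A.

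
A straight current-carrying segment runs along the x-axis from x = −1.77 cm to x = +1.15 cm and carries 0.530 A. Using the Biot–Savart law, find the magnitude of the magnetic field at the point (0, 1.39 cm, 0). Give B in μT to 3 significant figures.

For a finite straight segment, B = (μ₀I/4πd)(sinθ₁ + sinθ₂), where θ₁, θ₂ are the angles from the perpendicular to each end.
The perpendicular distance is d = 0.0139 m; the end-offsets along the wire are a = 0.0177 m and b = 0.0115 m.
sinθ₁ = 0.0177/√(0.0177²+0.0139²) = 0.7865; sinθ₂ = 0.0115/√(0.0115²+0.0139²) = 0.6375.
B = (4π×10⁻⁷ × 0.530) / (4π × 0.0139) × (0.7865 + 0.6375) = 5.43×10⁻⁶ T.

B ≈ 5.43 μT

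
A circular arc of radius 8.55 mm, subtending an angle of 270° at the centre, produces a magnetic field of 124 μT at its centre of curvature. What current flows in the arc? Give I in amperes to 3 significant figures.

I ≈ 2.25 A

For a circular arc, B = μ₀Iφ/(4πR) with φ in radians; here φ = 4.712 rad.
So I = 4πRB/(μ₀φ) = 4π × 0.00855 × 1.24×10⁻⁴ / (4π×10⁻⁷ × 4.712) = 2.25 A.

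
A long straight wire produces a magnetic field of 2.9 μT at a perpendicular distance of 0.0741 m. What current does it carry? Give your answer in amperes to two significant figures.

For a long straight wire B = μ₀I/(2πd), so I = 2πdB/μ₀.
I = 2π × 0.0741 × 2.90×10⁻⁶ / (4π×10⁻⁷) = 1.07 A.

I ≈ 1.1 A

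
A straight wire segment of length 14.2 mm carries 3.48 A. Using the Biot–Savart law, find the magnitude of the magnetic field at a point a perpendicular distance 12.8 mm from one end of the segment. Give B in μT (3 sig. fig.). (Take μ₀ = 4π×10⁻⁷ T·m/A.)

B ≈ 20.2 μT

For a finite straight segment, B = (μ₀I/4πd)(sinθ₁ + sinθ₂), where θ₁, θ₂ are the angles from the perpendicular to each end.
The perpendicular foot is at one end, so the two end-offsets along the wire are 0 and L = 0.0142 m.
sinθ₁ = 0/√(0²+0.0128²) = 0.0000; sinθ₂ = 0.0142/√(0.0142²+0.0128²) = 0.7428.
B = (4π×10⁻⁷ × 3.48) / (4π × 0.0128) × (0.0000 + 0.7428) = 2.02×10⁻⁵ T.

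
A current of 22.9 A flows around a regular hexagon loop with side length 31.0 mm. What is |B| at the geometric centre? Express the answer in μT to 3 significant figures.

Each side is a finite straight segment at perpendicular distance d = a/(2 tan(π/6)) = 0.02685 m from the centre, with end-angles ±π/6.
One side contributes B₁ = (μ₀I/4πd)·2 sin(π/6) = 8.53×10⁻⁵ T.
All 6 sides add in the same direction: B = 6 × 8.53×10⁻⁵ = 5.12×10⁻⁴ T.

B ≈ 512 μT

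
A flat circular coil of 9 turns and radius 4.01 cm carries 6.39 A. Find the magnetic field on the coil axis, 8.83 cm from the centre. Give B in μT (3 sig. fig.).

B ≈ 63.7 μT

For an N-turn flat coil, B = Nμ₀IR²/[2(R²+z²)^(3/2)] with R = 0.0401 m, z = 0.0883 m.
B = 9 × 7.08×10⁻⁶ T = 6.37×10⁻⁵ T.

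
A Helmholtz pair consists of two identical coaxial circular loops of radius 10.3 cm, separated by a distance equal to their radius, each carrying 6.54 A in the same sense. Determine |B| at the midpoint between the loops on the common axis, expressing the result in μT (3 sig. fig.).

B ≈ 57.1 μT

Each loop contributes B = μ₀IR²/[2(R²+z²)^(3/2)] on the axis, with z measured from that loop.
Loop 1 (z = 0.0515 m): B₁ = 2.85×10⁻⁵ T. Loop 2 (z = 0.0515 m): B₂ = 2.85×10⁻⁵ T.
The fields add: B = B₁ + B₂ = 5.71×10⁻⁵ T.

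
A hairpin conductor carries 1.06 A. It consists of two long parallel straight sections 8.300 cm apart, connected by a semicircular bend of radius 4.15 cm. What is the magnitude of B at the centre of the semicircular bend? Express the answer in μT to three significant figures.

B ≈ 13.1 μT

The semicircular arc contributes B_arc = μ₀I·π/(4πR) = μ₀I/(4R) = 8.02×10⁻⁶ T.
Each semi-infinite lead is at perpendicular distance R = 0.0415 m from the centre, with the perpendicular foot at its near end, so it contributes μ₀I/(4πR); both point the same way, together 5.11×10⁻⁶ T.
Arc and leads all point the same direction: B = 8.02×10⁻⁶ + 5.11×10⁻⁶ = 1.31×10⁻⁵ T.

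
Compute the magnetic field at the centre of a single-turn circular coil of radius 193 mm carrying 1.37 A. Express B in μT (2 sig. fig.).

B ≈ 4.5 μT

At the centre of a circular loop the Biot–Savart law gives B = μ₀I/(2R).
B = (4π×10⁻⁷ × 1.37) / (2 × 0.193) = 4.46×10⁻⁶ T.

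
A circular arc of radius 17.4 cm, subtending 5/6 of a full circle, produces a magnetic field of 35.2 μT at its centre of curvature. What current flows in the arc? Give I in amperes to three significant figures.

For a circular arc, B = μ₀Iφ/(4πR) with φ in radians; here φ = 5.236 rad.
So I = 4πRB/(μ₀φ) = 4π × 0.174 × 3.52×10⁻⁵ / (4π×10⁻⁷ × 5.236) = 11.7 A.

I ≈ 11.7 A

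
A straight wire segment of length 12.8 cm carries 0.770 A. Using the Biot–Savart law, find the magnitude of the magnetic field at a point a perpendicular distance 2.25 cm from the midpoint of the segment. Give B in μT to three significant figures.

For a finite straight segment, B = (μ₀I/4πd)(sinθ₁ + sinθ₂), where θ₁, θ₂ are the angles from the perpendicular to each end.
The perpendicular from the point meets the wire at its midpoint, so each end is L/2 = 0.064 m away along the wire.
sinθ₁ = 0.064/√(0.064²+0.0225²) = 0.9434; sinθ₂ = 0.064/√(0.064²+0.0225²) = 0.9434.
B = (4π×10⁻⁷ × 0.770) / (4π × 0.0225) × (0.9434 + 0.9434) = 6.46×10⁻⁶ T.

B ≈ 6.46 μT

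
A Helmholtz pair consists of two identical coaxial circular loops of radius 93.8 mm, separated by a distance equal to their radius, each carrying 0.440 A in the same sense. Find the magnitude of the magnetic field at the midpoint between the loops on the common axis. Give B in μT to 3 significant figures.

B ≈ 4.22 μT

Each loop contributes B = μ₀IR²/[2(R²+z²)^(3/2)] on the axis, with z measured from that loop.
Loop 1 (z = 0.0469 m): B₁ = 2.11×10⁻⁶ T. Loop 2 (z = 0.0469 m): B₂ = 2.11×10⁻⁶ T.
The fields add: B = B₁ + B₂ = 4.22×10⁻⁶ T.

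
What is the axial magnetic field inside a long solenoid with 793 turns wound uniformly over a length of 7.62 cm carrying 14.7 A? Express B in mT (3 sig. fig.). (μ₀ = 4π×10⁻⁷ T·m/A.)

B ≈ 192 mT

Inside a long solenoid, B = μ₀nI with n = 1.041×10⁴ turns/m.
B = 4π×10⁻⁷ × 1.041×10⁴ × 14.7 = 0.192 T.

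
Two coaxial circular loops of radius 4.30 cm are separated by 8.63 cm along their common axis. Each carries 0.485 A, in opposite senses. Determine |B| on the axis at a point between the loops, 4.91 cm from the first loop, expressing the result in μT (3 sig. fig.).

B ≈ 1.04 μT

Each loop contributes B = μ₀IR²/[2(R²+z²)^(3/2)] on the axis, with z measured from that loop.
Loop 1 (z = 0.0491 m): B₁ = 2.03×10⁻⁶ T. Loop 2 (z = 0.0372 m): B₂ = 3.07×10⁻⁶ T.
The fields oppose: B = |B₁ − B₂| = 1.04×10⁻⁶ T.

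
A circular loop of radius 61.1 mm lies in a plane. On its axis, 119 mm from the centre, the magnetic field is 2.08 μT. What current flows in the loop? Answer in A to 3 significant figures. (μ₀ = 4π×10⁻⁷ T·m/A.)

I ≈ 2.12 A

On the axis of a loop, B = μ₀IR²/[2(R²+z²)^(3/2)], so I = 2B(R²+z²)^(3/2)/(μ₀R²).
R² + z² = 0.003733 + 0.01416 = 0.01789 m²; raised to 3/2 gives 2.39×10⁻³ m³.
I = 2 × 2.08×10⁻⁶ × 2.39×10⁻³ / (1.26×10⁻⁶ × 0.003733) = 2.12 A.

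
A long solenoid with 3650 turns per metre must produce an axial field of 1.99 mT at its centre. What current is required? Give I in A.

I ≈ 0.434 A

Inside a long solenoid B = μ₀nI with n = 3650 m⁻¹, so I = B/(μ₀n).
I = 1.99×10⁻³ / (4π×10⁻⁷ × 3650) = 0.434 A.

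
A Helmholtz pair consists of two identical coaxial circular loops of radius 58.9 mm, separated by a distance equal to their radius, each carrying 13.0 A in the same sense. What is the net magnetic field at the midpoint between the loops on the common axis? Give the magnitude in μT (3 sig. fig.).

B ≈ 198 μT

Each loop contributes B = μ₀IR²/[2(R²+z²)^(3/2)] on the axis, with z measured from that loop.
Loop 1 (z = 0.02945 m): B₁ = 9.92×10⁻⁵ T. Loop 2 (z = 0.02945 m): B₂ = 9.92×10⁻⁵ T.
The fields add: B = B₁ + B₂ = 1.98×10⁻⁴ T.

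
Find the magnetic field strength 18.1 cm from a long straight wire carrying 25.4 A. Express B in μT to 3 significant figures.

For an infinitely long straight wire, B = μ₀I/(2πd).
B = (4π×10⁻⁷ × 25.4) / (2π × 0.181) = 2.81×10⁻⁵ T.

B ≈ 28.1 μT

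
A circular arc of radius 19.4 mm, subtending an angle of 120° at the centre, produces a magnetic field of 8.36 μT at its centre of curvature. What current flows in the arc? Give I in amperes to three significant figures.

For a circular arc, B = μ₀Iφ/(4πR) with φ in radians; here φ = 2.094 rad.
So I = 4πRB/(μ₀φ) = 4π × 0.0194 × 8.36×10⁻⁶ / (4π×10⁻⁷ × 2.094) = 0.774 A.

I ≈ 0.774 A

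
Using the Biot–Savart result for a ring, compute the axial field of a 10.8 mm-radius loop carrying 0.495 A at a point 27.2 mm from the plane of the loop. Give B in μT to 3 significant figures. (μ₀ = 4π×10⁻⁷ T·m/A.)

On the axis of a circular loop, B = μ₀IR² / [2(R²+z²)^(3/2)].
R² + z² = (0.0108)² + (0.0272)² = 0.0008565 m², and (R²+z²)^(3/2) = 2.51×10⁻⁵ m³.
B = (4π×10⁻⁷ × 0.495 × 0.0001166) / (2 × 2.51×10⁻⁵) = 1.45×10⁻⁶ T.

B ≈ 1.45 μT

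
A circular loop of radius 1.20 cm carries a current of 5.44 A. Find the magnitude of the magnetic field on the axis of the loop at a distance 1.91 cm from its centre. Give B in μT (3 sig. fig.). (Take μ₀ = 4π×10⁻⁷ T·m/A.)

On the axis of a circular loop, B = μ₀IR² / [2(R²+z²)^(3/2)].
R² + z² = (0.012)² + (0.0191)² = 0.0005088 m², and (R²+z²)^(3/2) = 1.15×10⁻⁵ m³.
B = (4π×10⁻⁷ × 5.44 × 0.000144) / (2 × 1.15×10⁻⁵) = 4.29×10⁻⁵ T.

B ≈ 42.9 μT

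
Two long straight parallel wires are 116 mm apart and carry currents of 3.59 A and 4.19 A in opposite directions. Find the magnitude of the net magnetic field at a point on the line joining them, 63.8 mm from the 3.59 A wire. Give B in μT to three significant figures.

Each long wire gives B = μ₀I/(2πd). Distances are d₁ = 0.0638 m and d₂ = 0.0522 m.
B₁ = 1.13×10⁻⁵ T, B₂ = 1.61×10⁻⁵ T.
Between antiparallel currents both contributions point the same way, so they add. B = B₁ + B₂ = 1.13×10⁻⁵ + 1.61×10⁻⁵ = 2.73×10⁻⁵ T.

B ≈ 27.3 μT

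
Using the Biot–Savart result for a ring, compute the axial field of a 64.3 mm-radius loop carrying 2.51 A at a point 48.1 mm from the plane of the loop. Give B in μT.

B ≈ 12.6 μT

On the axis of a circular loop, B = μ₀IR² / [2(R²+z²)^(3/2)].
R² + z² = (0.0643)² + (0.0481)² = 0.006448 m², and (R²+z²)^(3/2) = 5.18×10⁻⁴ m³.
B = (4π×10⁻⁷ × 2.51 × 0.004134) / (2 × 5.18×10⁻⁴) = 1.26×10⁻⁵ T.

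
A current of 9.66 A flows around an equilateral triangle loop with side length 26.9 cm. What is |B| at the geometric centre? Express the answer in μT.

B ≈ 64.6 μT

Each side is a finite straight segment at perpendicular distance d = a/(2 tan(π/3)) = 0.07765 m from the centre, with end-angles ±π/3.
One side contributes B₁ = (μ₀I/4πd)·2 sin(π/3) = 2.15×10⁻⁵ T.
All 3 sides add in the same direction: B = 3 × 2.15×10⁻⁵ = 6.46×10⁻⁵ T.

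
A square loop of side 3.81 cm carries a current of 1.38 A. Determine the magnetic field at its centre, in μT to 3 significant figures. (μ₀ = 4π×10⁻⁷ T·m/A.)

B ≈ 41.0 μT

Each side is a finite straight segment at perpendicular distance d = a/(2 tan(π/4)) = 0.01905 m from the centre, with end-angles ±π/4.
One side contributes B₁ = (μ₀I/4πd)·2 sin(π/4) = 1.02×10⁻⁵ T.
All 4 sides add in the same direction: B = 4 × 1.02×10⁻⁵ = 4.10×10⁻⁵ T.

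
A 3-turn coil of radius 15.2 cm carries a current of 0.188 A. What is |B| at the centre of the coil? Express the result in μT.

For an N-turn flat coil, B = Nμ₀I/(2R) with R = 0.152 m.
B = 3 × 7.77×10⁻⁷ T = 2.33×10⁻⁶ T.

B ≈ 2.33 μT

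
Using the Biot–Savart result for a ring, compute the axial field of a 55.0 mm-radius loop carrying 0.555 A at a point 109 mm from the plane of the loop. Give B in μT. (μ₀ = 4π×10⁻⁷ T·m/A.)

On the axis of a circular loop, B = μ₀IR² / [2(R²+z²)^(3/2)].
R² + z² = (0.055)² + (0.109)² = 0.01491 m², and (R²+z²)^(3/2) = 1.82×10⁻³ m³.
B = (4π×10⁻⁷ × 0.555 × 0.003025) / (2 × 1.82×10⁻³) = 5.80×10⁻⁷ T.

B ≈ 0.580 μT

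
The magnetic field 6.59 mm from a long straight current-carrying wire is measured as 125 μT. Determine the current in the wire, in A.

I ≈ 4.12 A

For a long straight wire B = μ₀I/(2πd), so I = 2πdB/μ₀.
I = 2π × 0.00659 × 1.25×10⁻⁴ / (4π×10⁻⁷) = 4.12 A.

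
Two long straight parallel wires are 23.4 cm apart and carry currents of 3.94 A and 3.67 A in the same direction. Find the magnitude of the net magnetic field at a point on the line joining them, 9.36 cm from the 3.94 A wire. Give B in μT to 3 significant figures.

Each long wire gives B = μ₀I/(2πd). Distances are d₁ = 0.0936 m and d₂ = 0.1404 m.
B₁ = 8.42×10⁻⁶ T, B₂ = 5.23×10⁻⁶ T.
Between parallel currents the two contributions point in opposite directions, so they subtract. B = |B₁ − B₂| = |8.42×10⁻⁶ − 5.23×10⁻⁶| = 3.19×10⁻⁶ T.

B ≈ 3.19 μT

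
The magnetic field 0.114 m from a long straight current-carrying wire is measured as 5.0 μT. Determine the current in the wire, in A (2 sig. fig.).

I ≈ 2.9 A

For a long straight wire B = μ₀I/(2πd), so I = 2πdB/μ₀.
I = 2π × 0.114 × 5.00×10⁻⁶ / (4π×10⁻⁷) = 2.85 A.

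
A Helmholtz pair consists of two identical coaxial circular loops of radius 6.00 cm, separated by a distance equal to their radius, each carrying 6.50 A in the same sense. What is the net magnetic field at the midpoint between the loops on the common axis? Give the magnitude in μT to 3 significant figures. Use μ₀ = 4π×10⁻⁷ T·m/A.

Each loop contributes B = μ₀IR²/[2(R²+z²)^(3/2)] on the axis, with z measured from that loop.
Loop 1 (z = 0.03 m): B₁ = 4.87×10⁻⁵ T. Loop 2 (z = 0.03 m): B₂ = 4.87×10⁻⁵ T.
The fields add: B = B₁ + B₂ = 9.74×10⁻⁵ T.

B ≈ 97.4 μT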